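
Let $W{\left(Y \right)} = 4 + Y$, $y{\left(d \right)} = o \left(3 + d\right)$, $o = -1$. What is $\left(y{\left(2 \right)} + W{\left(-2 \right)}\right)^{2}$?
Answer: $9$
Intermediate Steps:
$y{\left(d \right)} = -3 - d$ ($y{\left(d \right)} = - (3 + d) = -3 - d$)
$\left(y{\left(2 \right)} + W{\left(-2 \right)}\right)^{2} = \left(\left(-3 - 2\right) + \left(4 - 2\right)\right)^{2} = \left(\left(-3 - 2\right) + 2\right)^{2} = \left(-5 + 2\right)^{2} = \left(-3\right)^{2} = 9$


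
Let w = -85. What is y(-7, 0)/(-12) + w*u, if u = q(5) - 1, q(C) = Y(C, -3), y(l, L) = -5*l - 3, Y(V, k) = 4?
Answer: -773/3 ≈ -257.67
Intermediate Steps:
y(l, L) = -3 - 5*l
q(C) = 4
u = 3 (u = 4 - 1 = 3)
y(-7, 0)/(-12) + w*u = (-3 - 5*(-7))/(-12) - 85*3 = (-3 + 35)*(-1/12) - 255 = 32*(-1/12) - 255 = -8/3 - 255 = -773/3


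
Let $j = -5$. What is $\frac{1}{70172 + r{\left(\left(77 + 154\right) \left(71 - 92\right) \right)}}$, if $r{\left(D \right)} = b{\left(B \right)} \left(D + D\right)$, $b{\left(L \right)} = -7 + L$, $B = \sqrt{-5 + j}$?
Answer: $\frac{69043}{10004515718} + \frac{4851 i \sqrt{10}}{10004515718} \approx 6.9012 \cdot 10^{-6} + 1.5333 \cdot 10^{-6} i$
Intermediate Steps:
$B = i \sqrt{10}$ ($B = \sqrt{-5 - 5} = \sqrt{-10} = i \sqrt{10} \approx 3.1623 i$)
$r{\left(D \right)} = 2 D \left(-7 + i \sqrt{10}\right)$ ($r{\left(D \right)} = \left(-7 + i \sqrt{10}\right) \left(D + D\right) = \left(-7 + i \sqrt{10}\right) 2 D = 2 D \left(-7 + i \sqrt{10}\right)$)
$\frac{1}{70172 + r{\left(\left(77 + 154\right) \left(71 - 92\right) \right)}} = \frac{1}{70172 + 2 \left(77 + 154\right) \left(71 - 92\right) \left(-7 + i \sqrt{10}\right)} = \frac{1}{70172 + 2 \cdot 231 \left(-21\right) \left(-7 + i \sqrt{10}\right)} = \frac{1}{70172 + 2 \left(-4851\right) \left(-7 + i \sqrt{10}\right)} = \frac{1}{70172 + \left(67914 - 9702 i \sqrt{10}\right)} = \frac{1}{138086 - 9702 i \sqrt{10}}$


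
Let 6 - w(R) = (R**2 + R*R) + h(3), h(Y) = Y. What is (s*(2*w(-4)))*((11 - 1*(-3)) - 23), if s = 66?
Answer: 34452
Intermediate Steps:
w(R) = 3 - 2*R**2 (w(R) = 6 - ((R**2 + R*R) + 3) = 6 - ((R**2 + R**2) + 3) = 6 - (2*R**2 + 3) = 6 - (3 + 2*R**2) = 6 + (-3 - 2*R**2) = 3 - 2*R**2)
(s*(2*w(-4)))*((11 - 1*(-3)) - 23) = (66*(2*(3 - 2*(-4)**2)))*((11 - 1*(-3)) - 23) = (66*(2*(3 - 2*16)))*((11 + 3) - 23) = (66*(2*(3 - 32)))*(14 - 23) = (66*(2*(-29)))*(-9) = (66*(-58))*(-9) = -3828*(-9) = 34452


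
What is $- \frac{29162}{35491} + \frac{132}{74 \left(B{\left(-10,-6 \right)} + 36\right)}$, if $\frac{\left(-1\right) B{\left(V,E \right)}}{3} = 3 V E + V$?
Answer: $- \frac{85630927}{103740193} \approx -0.82544$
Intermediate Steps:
$B{\left(V,E \right)} = - 3 V - 9 E V$ ($B{\left(V,E \right)} = - 3 \left(3 V E + V\right) = - 3 \left(3 E V + V\right) = - 3 \left(V + 3 E V\right) = - 3 V - 9 E V$)
$- \frac{29162}{35491} + \frac{132}{74 \left(B{\left(-10,-6 \right)} + 36\right)} = - \frac{29162}{35491} + \frac{132}{74 \left(\left(-3\right) \left(-10\right) \left(1 + 3 \left(-6\right)\right) + 36\right)} = \left(-29162\right) \frac{1}{35491} + \frac{132}{74 \left(\left(-3\right) \left(-10\right) \left(1 - 18\right) + 36\right)} = - \frac{29162}{35491} + \frac{132}{74 \left(\left(-3\right) \left(-10\right) \left(-17\right) + 36\right)} = - \frac{29162}{35491} + \frac{132}{74 \left(-510 + 36\right)} = - \frac{29162}{35491} + \frac{132}{74 \left(-474\right)} = - \frac{29162}{35491} + \frac{132}{-35076} = - \frac{29162}{35491} + 132 \left(- \frac{1}{35076}\right) = - \frac{29162}{35491} - \frac{11}{2923} = - \frac{85630927}{103740193}$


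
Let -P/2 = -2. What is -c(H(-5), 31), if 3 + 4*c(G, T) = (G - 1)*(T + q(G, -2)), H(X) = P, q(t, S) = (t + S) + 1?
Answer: -99/4 ≈ -24.750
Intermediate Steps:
P = 4 (P = -2*(-2) = 4)
q(t, S) = 1 + S + t (q(t, S) = (S + t) + 1 = 1 + S + t)
H(X) = 4
c(G, T) = -¾ + (-1 + G)*(-1 + G + T)/4 (c(G, T) = -¾ + ((G - 1)*(T + (1 - 2 + G)))/4 = -¾ + ((-1 + G)*(T + (-1 + G)))/4 = -¾ + ((-1 + G)*(-1 + G + T))/4 = -¾ + (-1 + G)*(-1 + G + T)/4)
-c(H(-5), 31) = -(-½ - ¼*4 - ¼*31 + (¼)*4*31 + (¼)*4*(-1 + 4)) = -(-½ - 1 - 31/4 + 31 + (¼)*4*3) = -(-½ - 1 - 31/4 + 31 + 3) = -1*99/4 = -99/4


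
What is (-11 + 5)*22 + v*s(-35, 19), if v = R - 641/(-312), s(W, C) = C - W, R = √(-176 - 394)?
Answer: -1095/52 + 54*I*√570 ≈ -21.058 + 1289.2*I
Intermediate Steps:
R = I*√570 (R = √(-570) = I*√570 ≈ 23.875*I)
v = 641/312 + I*√570 (v = I*√570 - 641/(-312) = I*√570 - 641*(-1)/312 = I*√570 - 1*(-641/312) = I*√570 + 641/312 = 641/312 + I*√570 ≈ 2.0545 + 23.875*I)
(-11 + 5)*22 + v*s(-35, 19) = (-11 + 5)*22 + (641/312 + I*√570)*(19 - 1*(-35)) = -6*22 + (641/312 + I*√570)*(19 + 35) = -132 + (641/312 + I*√570)*54 = -132 + (5769/52 + 54*I*√570) = -1095/52 + 54*I*√570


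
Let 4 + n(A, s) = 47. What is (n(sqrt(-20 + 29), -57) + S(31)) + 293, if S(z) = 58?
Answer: 394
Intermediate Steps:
n(A, s) = 43 (n(A, s) = -4 + 47 = 43)
(n(sqrt(-20 + 29), -57) + S(31)) + 293 = (43 + 58) + 293 = 101 + 293 = 394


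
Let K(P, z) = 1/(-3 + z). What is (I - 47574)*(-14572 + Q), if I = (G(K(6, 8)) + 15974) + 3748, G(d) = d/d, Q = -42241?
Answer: 1582298863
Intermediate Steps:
G(d) = 1
I = 19723 (I = (1 + 15974) + 3748 = 15975 + 3748 = 19723)
(I - 47574)*(-14572 + Q) = (19723 - 47574)*(-14572 - 42241) = -27851*(-56813) = 1582298863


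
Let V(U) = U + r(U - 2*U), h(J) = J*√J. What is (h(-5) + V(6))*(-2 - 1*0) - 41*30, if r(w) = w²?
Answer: -1314 + 10*I*√5 ≈ -1314.0 + 22.361*I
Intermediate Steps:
h(J) = J^(3/2)
V(U) = U + U² (V(U) = U + (U - 2*U)² = U + (-U)² = U + U²)
(h(-5) + V(6))*(-2 - 1*0) - 41*30 = ((-5)^(3/2) + 6*(1 + 6))*(-2 - 1*0) - 41*30 = (-5*I*√5 + 6*7)*(-2 + 0) - 1230 = (-5*I*√5 + 42)*(-2) - 1230 = (42 - 5*I*√5)*(-2) - 1230 = (-84 + 10*I*√5) - 1230 = -1314 + 10*I*√5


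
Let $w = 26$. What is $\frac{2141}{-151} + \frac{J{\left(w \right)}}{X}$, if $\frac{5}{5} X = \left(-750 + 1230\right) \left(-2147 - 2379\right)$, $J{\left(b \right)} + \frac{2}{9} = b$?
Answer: $- \frac{5232694019}{369050040} \approx -14.179$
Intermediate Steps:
$J{\left(b \right)} = - \frac{2}{9} + b$
$X = -2172480$ ($X = \left(-750 + 1230\right) \left(-2147 - 2379\right) = 480 \left(-4526\right) = -2172480$)
$\frac{2141}{-151} + \frac{J{\left(w \right)}}{X} = \frac{2141}{-151} + \frac{- \frac{2}{9} + 26}{-2172480} = 2141 \left(- \frac{1}{151}\right) + \frac{232}{9} \left(- \frac{1}{2172480}\right) = - \frac{2141}{151} - \frac{29}{2444040} = - \frac{5232694019}{369050040}$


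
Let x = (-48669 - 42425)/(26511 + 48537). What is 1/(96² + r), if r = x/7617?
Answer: 285820308/2634119912981 ≈ 0.00010851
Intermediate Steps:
x = -45547/37524 (x = -91094/75048 = -91094*1/75048 = -45547/37524 ≈ -1.2138)
r = -45547/285820308 (r = -45547/37524/7617 = -45547/37524*1/7617 = -45547/285820308 ≈ -0.00015936)
1/(96² + r) = 1/(96² - 45547/285820308) = 1/(9216 - 45547/285820308) = 1/(2634119912981/285820308) = 285820308/2634119912981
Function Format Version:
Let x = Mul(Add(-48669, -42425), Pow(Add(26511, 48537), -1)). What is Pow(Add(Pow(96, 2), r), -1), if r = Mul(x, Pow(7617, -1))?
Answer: Rational(285820308, 2634119912981) ≈ 0.00010851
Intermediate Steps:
x = Rational(-45547, 37524) (x = Mul(-91094, Pow(75048, -1)) = Mul(-91094, Rational(1, 75048)) = Rational(-45547, 37524) ≈ -1.2138)
r = Rational(-45547, 285820308) (r = Mul(Rational(-45547, 37524), Pow(7617, -1)) = Mul(Rational(-45547, 37524), Rational(1, 7617)) = Rational(-45547, 285820308) ≈ -0.00015936)
Pow(Add(Pow(96, 2), r), -1) = Pow(Add(Pow(96, 2), Rational(-45547, 285820308)), -1) = Pow(Add(9216, Rational(-45547, 285820308)), -1) = Pow(Rational(2634119912981, 285820308), -1) = Rational(285820308, 2634119912981)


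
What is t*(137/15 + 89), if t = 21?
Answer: 10304/5 ≈ 2060.8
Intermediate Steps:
t*(137/15 + 89) = 21*(137/15 + 89) = 21*(1472/15) = 10304/5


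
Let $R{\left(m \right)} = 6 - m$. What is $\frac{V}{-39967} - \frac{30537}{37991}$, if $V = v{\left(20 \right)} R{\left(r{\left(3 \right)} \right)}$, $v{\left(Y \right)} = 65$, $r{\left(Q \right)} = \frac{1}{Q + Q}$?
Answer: $- \frac{7409263199}{9110317782} \approx -0.81328$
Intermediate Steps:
$r{\left(Q \right)} = \frac{1}{2 Q}$
$V = \frac{2275}{6}$ ($V = 65 \left(6 - \frac{1}{2 \cdot 3}\right) = 65 \left(6 - \frac{1}{2} \cdot \frac{1}{3}\right) = 65 \left(6 - \frac{1}{6}\right) = 65 \cdot \frac{35}{6} = \frac{2275}{6} \approx 379.17$)
$\frac{V}{-39967} - \frac{30537}{37991} = \frac{2275}{6 \left(-39967\right)} - \frac{30537}{37991} = \frac{2275}{6} \left(- \frac{1}{39967}\right) - \frac{30537}{37991} = - \frac{2275}{239802} - \frac{30537}{37991} = - \frac{7409263199}{9110317782}$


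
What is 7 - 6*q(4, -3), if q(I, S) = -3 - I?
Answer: 49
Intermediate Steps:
7 - 6*q(4, -3) = 7 - 6*(-3 - 1*4) = 7 - 6*(-3 - 4) = 7 - 6*(-7) = 7 + 42 = 49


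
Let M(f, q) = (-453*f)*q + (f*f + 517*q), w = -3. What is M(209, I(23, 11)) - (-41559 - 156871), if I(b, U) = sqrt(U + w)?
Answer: 242111 - 188320*sqrt(2) ≈ -24214.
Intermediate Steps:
I(b, U) = sqrt(-3 + U) (I(b, U) = sqrt(U - 3) = sqrt(-3 + U))
M(f, q) = f**2 + 517*q - 453*f*q (M(f, q) = -453*f*q + (f**2 + 517*q) = f**2 + 517*q - 453*f*q)
M(209, I(23, 11)) - (-41559 - 156871) = (209**2 + 517*sqrt(-3 + 11) - 453*209*sqrt(-3 + 11)) - (-41559 - 156871) = (43681 + 517*sqrt(8) - 453*209*sqrt(8)) - 1*(-198430) = (43681 + 517*(2*sqrt(2)) - 453*209*2*sqrt(2)) + 198430 = (43681 + 1034*sqrt(2) - 189354*sqrt(2)) + 198430 = (43681 - 188320*sqrt(2)) + 198430 = 242111 - 188320*sqrt(2)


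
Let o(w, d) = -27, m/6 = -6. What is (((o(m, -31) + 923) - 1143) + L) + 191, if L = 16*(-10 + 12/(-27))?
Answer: -2008/9 ≈ -223.11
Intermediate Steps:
m = -36 (m = 6*(-6) = -36)
L = -1504/9 (L = 16*(-10 + 12*(-1/27)) = 16*(-10 - 4/9) = 16*(-94/9) = -1504/9 ≈ -167.11)
(((o(m, -31) + 923) - 1143) + L) + 191 = (((-27 + 923) - 1143) - 1504/9) + 191 = ((896 - 1143) - 1504/9) + 191 = (-247 - 1504/9) + 191 = -3727/9 + 191 = -2008/9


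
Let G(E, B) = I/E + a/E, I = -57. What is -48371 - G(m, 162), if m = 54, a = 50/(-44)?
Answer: -57463469/1188 ≈ -48370.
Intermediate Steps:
a = -25/22 (a = 50*(-1/44) = -25/22 ≈ -1.1364)
G(E, B) = -1279/(22*E) (G(E, B) = -57/E - 25/(22*E) = -1279/(22*E))
-48371 - G(m, 162) = -48371 - (-1279)/(22*54) = -48371 - 1*(-1279/1188) = -48371 + 1279/1188 = -57463469/1188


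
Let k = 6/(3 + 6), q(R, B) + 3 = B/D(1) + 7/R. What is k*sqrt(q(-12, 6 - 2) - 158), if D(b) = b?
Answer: I*sqrt(5673)/9 ≈ 8.3688*I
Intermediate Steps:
q(R, B) = -3 + B + 7/R (q(R, B) = -3 + (B/1 + 7/R) = -3 + (B*1 + 7/R) = -3 + (B + 7/R) = -3 + B + 7/R)
k = 2/3 (k = 6/9 = 6*(1/9) = 2/3 ≈ 0.66667)
k*sqrt(q(-12, 6 - 2) - 158) = 2*sqrt((-3 + (6 - 2) + 7/(-12)) - 158)/3 = 2*sqrt((-3 + 4 + 7*(-1/12)) - 158)/3 = 2*sqrt((-3 + 4 - 7/12) - 158)/3 = 2*sqrt(5/12 - 158)/3 = 2*sqrt(-1891/12)/3 = 2*(I*sqrt(5673)/6)/3 = I*sqrt(5673)/9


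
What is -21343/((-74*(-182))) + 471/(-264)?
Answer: -142595/42328 ≈ -3.3688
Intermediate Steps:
-21343/((-74*(-182))) + 471/(-264) = -21343/13468 + 471*(-1/264) = -21343*1/13468 - 157/88 = -3049/1924 - 157/88 = -142595/42328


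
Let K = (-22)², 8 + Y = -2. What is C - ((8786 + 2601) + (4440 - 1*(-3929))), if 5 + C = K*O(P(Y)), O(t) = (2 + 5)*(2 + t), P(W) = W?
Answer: -46865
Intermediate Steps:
Y = -10 (Y = -8 - 2 = -10)
K = 484
O(t) = 14 + 7*t (O(t) = 7*(2 + t) = 14 + 7*t)
C = -27109 (C = -5 + 484*(14 + 7*(-10)) = -5 + 484*(14 - 70) = -5 + 484*(-56) = -5 - 27104 = -27109)
C - ((8786 + 2601) + (4440 - 1*(-3929))) = -27109 - ((8786 + 2601) + (4440 - 1*(-3929))) = -27109 - (11387 + (4440 + 3929)) = -27109 - (11387 + 8369) = -27109 - 1*19756 = -27109 - 19756 = -46865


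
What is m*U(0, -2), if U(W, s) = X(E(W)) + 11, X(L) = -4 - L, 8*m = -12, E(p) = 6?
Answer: -3/2 ≈ -1.5000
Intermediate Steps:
m = -3/2 (m = (⅛)*(-12) = -3/2 ≈ -1.5000)
U(W, s) = 1 (U(W, s) = (-4 - 1*6) + 11 = (-4 - 6) + 11 = -10 + 11 = 1)
m*U(0, -2) = -3/2*1 = -3/2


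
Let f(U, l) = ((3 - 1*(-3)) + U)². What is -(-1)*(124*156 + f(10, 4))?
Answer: 19600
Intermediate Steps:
f(U, l) = (6 + U)² (f(U, l) = ((3 + 3) + U)² = (6 + U)²)
-(-1)*(124*156 + f(10, 4)) = -(-1)*(124*156 + (6 + 10)²) = -(-1)*(19344 + 16²) = -(-1)*(19344 + 256) = -(-1)*19600 = -1*(-19600) = 19600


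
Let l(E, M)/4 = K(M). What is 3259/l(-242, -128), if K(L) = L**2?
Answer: 3259/65536 ≈ 0.049728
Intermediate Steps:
l(E, M) = 4*M**2
3259/l(-242, -128) = 3259/((4*(-128)**2)) = 3259/((4*16384)) = 3259/65536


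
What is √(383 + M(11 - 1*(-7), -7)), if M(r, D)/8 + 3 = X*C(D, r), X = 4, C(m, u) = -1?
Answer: √327 ≈ 18.083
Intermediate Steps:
M(r, D) = -56 (M(r, D) = -24 + 8*(4*(-1)) = -24 + 8*(-4) = -24 - 32 = -56)
√(383 + M(11 - 1*(-7), -7)) = √(383 - 56) = √327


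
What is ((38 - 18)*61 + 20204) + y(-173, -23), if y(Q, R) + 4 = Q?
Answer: 21247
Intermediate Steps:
y(Q, R) = -4 + Q
((38 - 18)*61 + 20204) + y(-173, -23) = ((38 - 18)*61 + 20204) + (-4 - 173) = (20*61 + 20204) - 177 = (1220 + 20204) - 177 = 21424 - 177 = 21247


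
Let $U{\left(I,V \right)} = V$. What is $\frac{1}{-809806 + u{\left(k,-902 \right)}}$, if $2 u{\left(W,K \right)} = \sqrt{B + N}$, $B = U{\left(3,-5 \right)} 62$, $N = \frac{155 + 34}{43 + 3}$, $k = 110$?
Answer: $- \frac{149004304}{120664579419095} - \frac{2 i \sqrt{647266}}{120664579419095} \approx -1.2349 \cdot 10^{-6} - 1.3335 \cdot 10^{-11} i$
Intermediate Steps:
$N = \frac{189}{46} \approx 4.1087$
$B = -310$ ($B = \left(-5\right) 62 = -310$)
$u{\left(W,K \right)} = \frac{i \sqrt{647266}}{92}$ ($u{\left(W,K \right)} = \frac{\sqrt{-310 + \frac{189}{46}}}{2} = \frac{\sqrt{- \frac{14071}{46}}}{2} = \frac{\frac{1}{46} i \sqrt{647266}}{2} = \frac{i \sqrt{647266}}{92}$)
$\frac{1}{-809806 + u{\left(k,-902 \right)}} = \frac{1}{-809806 + \frac{i \sqrt{647266}}{92}}$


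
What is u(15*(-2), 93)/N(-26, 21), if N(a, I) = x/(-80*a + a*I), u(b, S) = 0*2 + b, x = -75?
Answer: 3068/5 ≈ 613.60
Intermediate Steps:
u(b, S) = b (u(b, S) = 0 + b = b)
N(a, I) = -75/(-80*a + I*a) (N(a, I) = -75/(-80*a + a*I) = -75/(-80*a + I*a))
u(15*(-2), 93)/N(-26, 21) = (15*(-2))/((-75/(-26*(-80 + 21)))) = -30/((-75*(-1/26)/(-59))) = -30/((-75*(-1/26)*(-1/59))) = -30/(-75/1534) = -30*(-1534/75) = 3068/5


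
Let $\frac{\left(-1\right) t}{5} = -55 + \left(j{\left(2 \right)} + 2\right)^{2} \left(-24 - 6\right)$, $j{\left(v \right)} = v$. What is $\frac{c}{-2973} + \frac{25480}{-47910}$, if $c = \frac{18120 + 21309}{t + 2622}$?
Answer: $- \frac{13438253309}{25149525657} \approx -0.53433$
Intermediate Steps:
$t = 2675$ ($t = - 5 \left(-55 + \left(2 + 2\right)^{2} \left(-24 - 6\right)\right) = - 5 \left(-55 + 4^{2} \left(-30\right)\right) = - 5 \left(-55 + 16 \left(-30\right)\right) = - 5 \left(-55 - 480\right) = \left(-5\right) \left(-535\right) = 2675$)
$c = \frac{39429}{5297}$ ($c = \frac{18120 + 21309}{2675 + 2622} = \frac{39429}{5297} \approx 7.4436$)
$\frac{c}{-2973} + \frac{25480}{-47910} = \frac{39429}{5297 \left(-2973\right)} + \frac{25480}{-47910} = \frac{39429}{5297} \left(- \frac{1}{2973}\right) + 25480 \left(- \frac{1}{47910}\right) = - \frac{13143}{5249327} - \frac{2548}{4791} = - \frac{13438253309}{25149525657}$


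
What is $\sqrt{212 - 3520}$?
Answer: $2 i \sqrt{827} \approx 57.515 i$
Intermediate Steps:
$\sqrt{212 - 3520} = \sqrt{-3308} = 2 i \sqrt{827}$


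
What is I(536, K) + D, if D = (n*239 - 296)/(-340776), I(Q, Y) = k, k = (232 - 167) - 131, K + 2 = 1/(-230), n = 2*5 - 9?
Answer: -7497053/113592 ≈ -66.000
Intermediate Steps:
n = 1 (n = 10 - 9 = 1)
K = -461/230 (K = -2 + 1/(-230) = -2 - 1/230 = -461/230 ≈ -2.0043)
k = -66 (k = 65 - 131 = -66)
I(Q, Y) = -66
D = 19/113592 (D = (1*239 - 296)/(-340776) = (239 - 296)*(-1/340776) = -57*(-1/340776) = 19/113592 ≈ 0.00016727)
I(536, K) + D = -66 + 19/113592 = -7497053/113592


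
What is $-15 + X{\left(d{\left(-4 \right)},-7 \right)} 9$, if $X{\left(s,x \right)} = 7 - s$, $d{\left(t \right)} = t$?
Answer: $84$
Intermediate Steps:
$-15 + X{\left(d{\left(-4 \right)},-7 \right)} 9 = -15 + \left(7 - -4\right) 9 = -15 + \left(7 + 4\right) 9 = -15 + 11 \cdot 9 = -15 + 99 = 84$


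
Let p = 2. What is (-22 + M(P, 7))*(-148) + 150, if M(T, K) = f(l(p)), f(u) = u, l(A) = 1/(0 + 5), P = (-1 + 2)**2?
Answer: 16882/5 ≈ 3376.4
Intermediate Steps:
P = 1 (P = 1**2 = 1)
l(A) = 1/5
M(T, K) = 1/5
(-22 + M(P, 7))*(-148) + 150 = (-22 + 1/5)*(-148) + 150 = -109/5*(-148) + 150 = 16132/5 + 150 = 16882/5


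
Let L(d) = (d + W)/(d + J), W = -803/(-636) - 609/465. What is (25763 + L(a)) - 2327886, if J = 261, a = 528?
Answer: -179058200087663/77779620 ≈ -2.3021e+6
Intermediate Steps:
W = -4643/98580 (W = -803*(-1/636) - 609*1/465 = 803/636 - 203/155 = -4643/98580 ≈ -0.047099)
L(d) = (-4643/98580 + d)/(261 + d) (L(d) = (d - 4643/98580)/(d + 261) = (-4643/98580 + d)/(261 + d))
(25763 + L(a)) - 2327886 = (25763 + (-4643/98580 + 528)/(261 + 528)) - 2327886 = (25763 + (52045597/98580)/789) - 2327886 = (25763 + (1/789)*(52045597/98580)) - 2327886 = (25763 + 52045597/77779620) - 2327886 = 2003888395657/77779620 - 2327886 = -179058200087663/77779620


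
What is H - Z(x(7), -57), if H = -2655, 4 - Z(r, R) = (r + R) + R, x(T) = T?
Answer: -2766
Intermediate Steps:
Z(r, R) = 4 - r - 2*R (Z(r, R) = 4 - ((r + R) + R) = 4 - ((R + r) + R) = 4 - (r + 2*R) = 4 + (-r - 2*R) = 4 - r - 2*R)
H - Z(x(7), -57) = -2655 - (4 - 1*7 - 2*(-57)) = -2655 - (4 - 7 + 114) = -2655 - 1*111 = -2655 - 111 = -2766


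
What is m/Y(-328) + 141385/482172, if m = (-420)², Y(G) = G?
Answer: -10626095815/19769052 ≈ -537.51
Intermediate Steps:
m = 176400
m/Y(-328) + 141385/482172 = 176400/(-328) + 141385/482172 = 176400*(-1/328) + 141385*(1/482172) = -22050/41 + 141385/482172 = -10626095815/19769052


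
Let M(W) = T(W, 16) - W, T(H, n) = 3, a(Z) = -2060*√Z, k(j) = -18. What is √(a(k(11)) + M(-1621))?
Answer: 2*√(406 - 1545*I*√2) ≈ 72.503 - 60.272*I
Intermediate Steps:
M(W) = 3 - W
√(a(k(11)) + M(-1621)) = √(-6180*I*√2 + (3 - 1*(-1621))) = √(-6180*I*√2 + (3 + 1621)) = √(-6180*I*√2 + 1624) = √(1624 - 6180*I*√2)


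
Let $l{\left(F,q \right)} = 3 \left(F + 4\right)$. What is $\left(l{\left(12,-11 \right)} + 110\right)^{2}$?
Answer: $24964$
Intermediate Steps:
$l{\left(F,q \right)} = 12 + 3 F$ ($l{\left(F,q \right)} = 3 \left(4 + F\right) = 12 + 3 F$)
$\left(l{\left(12,-11 \right)} + 110\right)^{2} = \left(\left(12 + 3 \cdot 12\right) + 110\right)^{2} = \left(\left(12 + 36\right) + 110\right)^{2} = \left(48 + 110\right)^{2} = 158^{2} = 24964$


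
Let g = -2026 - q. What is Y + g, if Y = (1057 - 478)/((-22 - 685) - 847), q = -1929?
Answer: -50439/518 ≈ -97.373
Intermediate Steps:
g = -97 (g = -2026 - 1*(-1929) = -2026 + 1929 = -97)
Y = -193/518 (Y = 579/(-707 - 847) = 579/(-1554) = 579*(-1/1554) = -193/518 ≈ -0.37259)
Y + g = -193/518 - 97 = -50439/518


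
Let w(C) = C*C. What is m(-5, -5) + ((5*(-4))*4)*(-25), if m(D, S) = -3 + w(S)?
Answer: 2022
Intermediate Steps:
w(C) = C**2
m(D, S) = -3 + S**2
m(-5, -5) + ((5*(-4))*4)*(-25) = (-3 + (-5)**2) + ((5*(-4))*4)*(-25) = (-3 + 25) - 20*4*(-25) = 22 - 80*(-25) = 22 + 2000 = 2022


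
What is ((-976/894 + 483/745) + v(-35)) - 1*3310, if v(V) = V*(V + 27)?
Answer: -6773041/2235 ≈ -3030.4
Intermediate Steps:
v(V) = V*(27 + V)
((-976/894 + 483/745) + v(-35)) - 1*3310 = ((-976/894 + 483/745) - 35*(27 - 35)) - 1*3310 = ((-976*1/894 + 483*(1/745)) - 35*(-8)) - 3310 = ((-488/447 + 483/745) + 280) - 3310 = (-991/2235 + 280) - 3310 = 624809/2235 - 3310 = -6773041/2235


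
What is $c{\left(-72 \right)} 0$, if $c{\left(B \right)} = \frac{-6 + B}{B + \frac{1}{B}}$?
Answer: $0$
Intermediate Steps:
$c{\left(B \right)} = \frac{-6 + B}{B + \frac{1}{B}}$
$c{\left(-72 \right)} 0 = - \frac{72 \left(-6 - 72\right)}{1 + \left(-72\right)^{2}} \cdot 0 = \left(-72\right) \frac{1}{1 + 5184} \left(-78\right) 0 = \left(-72\right) \frac{1}{5185} \left(-78\right) 0 = \frac{5616}{5185} \cdot 0 = 0$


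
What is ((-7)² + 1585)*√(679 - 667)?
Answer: 3268*√3 ≈ 5660.3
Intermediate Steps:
((-7)² + 1585)*√(679 - 667) = (49 + 1585)*√12 = 1634*(2*√3) = 3268*√3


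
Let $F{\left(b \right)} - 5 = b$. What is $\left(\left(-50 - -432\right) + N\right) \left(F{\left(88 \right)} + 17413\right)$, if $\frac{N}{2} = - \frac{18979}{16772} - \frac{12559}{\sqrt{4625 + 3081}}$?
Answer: $\frac{27873692169}{4193} - \frac{219857854 \sqrt{7706}}{3853} \approx 1.6386 \cdot 10^{6}$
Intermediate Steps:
$F{\left(b \right)} = 5 + b$
$N = - \frac{18979}{8386} - \frac{12559 \sqrt{7706}}{3853}$ ($N = 2 \left(- \frac{18979}{16772} - \frac{12559}{\sqrt{4625 + 3081}}\right) = 2 \left(\left(-18979\right) \frac{1}{16772} - \frac{12559}{\sqrt{7706}}\right) = 2 \left(- \frac{18979}{16772} - 12559 \frac{\sqrt{7706}}{7706}\right) = 2 \left(- \frac{18979}{16772} - \frac{12559 \sqrt{7706}}{7706}\right) = - \frac{18979}{8386} - \frac{12559 \sqrt{7706}}{3853} \approx -288.4$)
$\left(\left(-50 - -432\right) + N\right) \left(F{\left(88 \right)} + 17413\right) = \left(\left(-50 - -432\right) - \left(\frac{18979}{8386} + \frac{12559 \sqrt{7706}}{3853}\right)\right) \left(\left(5 + 88\right) + 17413\right) = \left(\left(-50 + 432\right) - \left(\frac{18979}{8386} + \frac{12559 \sqrt{7706}}{3853}\right)\right) \left(93 + 17413\right) = \left(382 - \left(\frac{18979}{8386} + \frac{12559 \sqrt{7706}}{3853}\right)\right) 17506 = \left(\frac{3184473}{8386} - \frac{12559 \sqrt{7706}}{3853}\right) 17506 = \frac{27873692169}{4193} - \frac{219857854 \sqrt{7706}}{3853}$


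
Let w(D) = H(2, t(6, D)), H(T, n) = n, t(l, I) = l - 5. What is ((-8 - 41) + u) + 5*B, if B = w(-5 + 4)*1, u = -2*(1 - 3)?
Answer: -40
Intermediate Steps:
u = 4 (u = -2*(-2) = 4)
t(l, I) = -5 + l
w(D) = 1 (w(D) = -5 + 6 = 1)
B = 1 (B = 1*1 = 1)
((-8 - 41) + u) + 5*B = ((-8 - 41) + 4) + 5*1 = (-49 + 4) + 5 = -45 + 5 = -40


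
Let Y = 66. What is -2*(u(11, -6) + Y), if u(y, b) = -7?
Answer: -118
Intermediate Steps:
-2*(u(11, -6) + Y) = -2*(-7 + 66) = -2*59 = -118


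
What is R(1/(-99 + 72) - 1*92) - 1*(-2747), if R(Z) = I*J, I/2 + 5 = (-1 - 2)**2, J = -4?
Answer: 2715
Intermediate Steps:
I = 8 (I = -10 + 2*(-1 - 2)**2 = -10 + 2*(-3)**2 = -10 + 2*9 = -10 + 18 = 8)
R(Z) = -32 (R(Z) = 8*(-4) = -32)
R(1/(-99 + 72) - 1*92) - 1*(-2747) = -32 - 1*(-2747) = -32 + 2747 = 2715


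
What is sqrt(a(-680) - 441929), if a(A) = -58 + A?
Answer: I*sqrt(442667) ≈ 665.33*I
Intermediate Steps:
sqrt(a(-680) - 441929) = sqrt((-58 - 680) - 441929) = sqrt(-738 - 441929) = sqrt(-442667) = I*sqrt(442667)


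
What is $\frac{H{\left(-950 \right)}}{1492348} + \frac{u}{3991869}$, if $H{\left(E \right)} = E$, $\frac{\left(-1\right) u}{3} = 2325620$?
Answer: $- \frac{1735949223805}{992876286402} \approx -1.7484$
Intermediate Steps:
$u = -6976860$ ($u = \left(-3\right) 2325620 = -6976860$)
$\frac{H{\left(-950 \right)}}{1492348} + \frac{u}{3991869} = - \frac{950}{1492348} - \frac{6976860}{3991869} = \left(-950\right) \frac{1}{1492348} - \frac{2325620}{1330623} = - \frac{475}{746174} - \frac{2325620}{1330623} = - \frac{1735949223805}{992876286402}$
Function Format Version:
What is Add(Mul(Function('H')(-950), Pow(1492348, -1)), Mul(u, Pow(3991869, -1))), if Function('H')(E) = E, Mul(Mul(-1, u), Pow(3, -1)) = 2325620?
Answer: Rational(-1735949223805, 992876286402) ≈ -1.7484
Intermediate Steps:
u = -6976860 (u = Mul(-3, 2325620) = -6976860)
Add(Mul(Function('H')(-950), Pow(1492348, -1)), Mul(u, Pow(3991869, -1))) = Add(Mul(-950, Pow(1492348, -1)), Mul(-6976860, Pow(3991869, -1))) = Add(Mul(-950, Rational(1, 1492348)), Mul(-6976860, Rational(1, 3991869))) = Add(Rational(-475, 746174), Rational(-2325620, 1330623)) = Rational(-1735949223805, 992876286402)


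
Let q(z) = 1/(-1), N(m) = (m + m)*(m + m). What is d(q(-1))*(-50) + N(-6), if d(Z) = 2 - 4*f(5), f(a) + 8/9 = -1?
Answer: -3004/9 ≈ -333.78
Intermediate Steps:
N(m) = 4*m**2 (N(m) = (2*m)*(2*m) = 4*m**2)
f(a) = -17/9 (f(a) = -8/9 - 1 = -17/9)
q(z) = -1
d(Z) = 86/9 (d(Z) = 2 - 4*(-17/9) = 2 + 68/9 = 86/9)
d(q(-1))*(-50) + N(-6) = (86/9)*(-50) + 4*(-6)**2 = -4300/9 + 4*36 = -4300/9 + 144 = -3004/9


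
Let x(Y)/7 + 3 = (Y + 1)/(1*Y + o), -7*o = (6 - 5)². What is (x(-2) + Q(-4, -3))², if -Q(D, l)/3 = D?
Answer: 7396/225 ≈ 32.871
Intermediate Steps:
o = -⅐ (o = -(6 - 5)²/7 = -⅐*1² = -⅐*1 = -⅐ ≈ -0.14286)
Q(D, l) = -3*D
x(Y) = -21 + 7*(1 + Y)/(-⅐ + Y) (x(Y) = -21 + 7*((Y + 1)/(1*Y - ⅐)) = -21 + 7*((1 + Y)/(Y - ⅐)) = -21 + 7*((1 + Y)/(-⅐ + Y)) = -21 + 7*(1 + Y)/(-⅐ + Y))
(x(-2) + Q(-4, -3))² = (14*(5 - 7*(-2))/(-1 + 7*(-2)) - 3*(-4))² = (14*(5 + 14)/(-1 - 14) + 12)² = (14*19/(-15) + 12)² = (14*(-1/15)*19 + 12)² = (-266/15 + 12)² = (-86/15)² = 7396/225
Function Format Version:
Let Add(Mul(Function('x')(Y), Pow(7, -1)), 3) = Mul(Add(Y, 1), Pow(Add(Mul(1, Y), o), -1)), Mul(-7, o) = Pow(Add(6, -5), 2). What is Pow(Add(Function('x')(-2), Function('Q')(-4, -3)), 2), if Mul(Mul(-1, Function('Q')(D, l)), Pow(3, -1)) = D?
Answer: Rational(7396, 225) ≈ 32.871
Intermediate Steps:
o = Rational(-1, 7) (o = Mul(Rational(-1, 7), Pow(Add(6, -5), 2)) = Mul(Rational(-1, 7), Pow(1, 2)) = Mul(Rational(-1, 7), 1) = Rational(-1, 7) ≈ -0.14286)
Function('Q')(D, l) = Mul(-3, D)
Function('x')(Y) = Add(-21, Mul(7, Pow(Add(Rational(-1, 7), Y), -1), Add(1, Y))) (Function('x')(Y) = Add(-21, Mul(7, Mul(Add(Y, 1), Pow(Add(Mul(1, Y), Rational(-1, 7)), -1)))) = Add(-21, Mul(7, Mul(Add(1, Y), Pow(Add(Y, Rational(-1, 7)), -1)))) = Add(-21, Mul(7, Mul(Add(1, Y), Pow(Add(Rational(-1, 7), Y), -1)))) = Add(-21, Mul(7, Mul(Pow(Add(Rational(-1, 7), Y), -1), Add(1, Y)))) = Add(-21, Mul(7, Pow(Add(Rational(-1, 7), Y), -1), Add(1, Y))))
Pow(Add(Function('x')(-2), Function('Q')(-4, -3)), 2) = Pow(Add(Mul(14, Pow(Add(-1, Mul(7, -2)), -1), Add(5, Mul(-7, -2))), Mul(-3, -4)), 2) = Pow(Add(Mul(14, Pow(Add(-1, -14), -1), Add(5, 14)), 12), 2) = Pow(Add(Mul(14, Pow(-15, -1), 19), 12), 2) = Pow(Add(Mul(14, Rational(-1, 15), 19), 12), 2) = Pow(Add(Rational(-266, 15), 12), 2) = Pow(Rational(-86, 15), 2) = Rational(7396, 225)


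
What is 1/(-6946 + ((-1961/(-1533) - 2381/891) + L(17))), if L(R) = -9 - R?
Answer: -455301/3174992846 ≈ -0.00014340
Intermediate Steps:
1/(-6946 + ((-1961/(-1533) - 2381/891) + L(17))) = 1/(-6946 + ((-1961/(-1533) - 2381/891) + (-9 - 1*17))) = 1/(-6946 + ((-1961*(-1/1533) - 2381*1/891) + (-9 - 17))) = 1/(-6946 + ((1961/1533 - 2381/891) - 26)) = 1/(-6946 + (-634274/455301 - 26)) = 1/(-6946 - 12472100/455301) = 1/(-3174992846/455301) = -455301/3174992846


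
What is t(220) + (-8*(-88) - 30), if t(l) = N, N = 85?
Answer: 759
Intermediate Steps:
t(l) = 85
t(220) + (-8*(-88) - 30) = 85 + (-8*(-88) - 30) = 85 + (704 - 30) = 85 + 674 = 759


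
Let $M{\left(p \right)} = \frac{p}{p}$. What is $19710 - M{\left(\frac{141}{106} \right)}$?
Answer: $19709$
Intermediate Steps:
$M{\left(p \right)} = 1$
$19710 - M{\left(\frac{141}{106} \right)} = 19710 - 1 = 19709$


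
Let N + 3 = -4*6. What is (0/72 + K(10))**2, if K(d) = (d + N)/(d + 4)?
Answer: 289/196 ≈ 1.4745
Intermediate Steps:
N = -27 (N = -3 - 4*6 = -3 - 24 = -27)
K(d) = (-27 + d)/(4 + d) (K(d) = (d - 27)/(d + 4) = (-27 + d)/(4 + d))
(0/72 + K(10))**2 = (0/72 + (-27 + 10)/(4 + 10))**2 = (0*(1/72) - 17/14)**2 = (0 + (1/14)*(-17))**2 = (0 - 17/14)**2 = (-17/14)**2 = 289/196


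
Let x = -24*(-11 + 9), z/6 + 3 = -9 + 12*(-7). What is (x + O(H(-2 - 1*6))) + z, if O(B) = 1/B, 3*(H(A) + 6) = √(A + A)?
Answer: -89787/170 - 3*I/85 ≈ -528.16 - 0.035294*I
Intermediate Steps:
H(A) = -6 + √2*√A/3 (H(A) = -6 + √(A + A)/3 = -6 + √(2*A)/3 = -6 + (√2*√A)/3 = -6 + √2*√A/3)
z = -576 (z = -18 + 6*(-9 + 12*(-7)) = -18 + 6*(-9 - 84) = -18 + 6*(-93) = -18 - 558 = -576)
x = 48 (x = -24*(-2) = 48)
(x + O(H(-2 - 1*6))) + z = (48 + 1/(-6 + √2*√(-2 - 1*6)/3)) - 576 = (48 + 1/(-6 + √2*√(-2 - 6)/3)) - 576 = (48 + 1/(-6 + √2*√(-8)/3)) - 576 = (48 + 1/(-6 + √2*(2*I*√2)/3)) - 576 = (48 + 1/(-6 + 4*I/3)) - 576 = (48 + 9*(-6 - 4*I/3)/340) - 576 = -528 + 9*(-6 - 4*I/3)/340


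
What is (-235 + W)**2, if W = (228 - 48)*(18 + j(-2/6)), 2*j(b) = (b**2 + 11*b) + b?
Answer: 7049025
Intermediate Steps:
j(b) = b**2/2 + 6*b (j(b) = ((b**2 + 11*b) + b)/2 = (b**2 + 12*b)/2 = b**2/2 + 6*b)
W = 2890 (W = (228 - 48)*(18 + (-2/6)*(12 - 2/6)/2) = 180*(18 + (-2*1/6)*(12 - 2*1/6)/2) = 180*(18 + (1/2)*(-1/3)*(12 - 1/3)) = 180*(18 + (1/2)*(-1/3)*(35/3)) = 180*(18 - 35/18) = 180*(289/18) = 2890)
(-235 + W)**2 = (-235 + 2890)**2 = 2655**2 = 7049025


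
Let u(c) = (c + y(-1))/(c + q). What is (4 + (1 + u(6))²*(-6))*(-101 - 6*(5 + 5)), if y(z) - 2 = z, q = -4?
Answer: 37835/2 ≈ 18918.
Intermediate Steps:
y(z) = 2 + z
u(c) = (1 + c)/(-4 + c) (u(c) = (c + (2 - 1))/(c - 4) = (c + 1)/(-4 + c) = (1 + c)/(-4 + c))
(4 + (1 + u(6))²*(-6))*(-101 - 6*(5 + 5)) = (4 + (1 + (1 + 6)/(-4 + 6))²*(-6))*(-101 - 6*(5 + 5)) = (4 + (1 + 7/2)²*(-6))*(-101 - 6*10) = (4 + (1 + (½)*7)²*(-6))*(-101 - 60) = (4 + (1 + 7/2)²*(-6))*(-161) = (4 + (9/2)²*(-6))*(-161) = (4 + (81/4)*(-6))*(-161) = (4 - 243/2)*(-161) = -235/2*(-161) = 37835/2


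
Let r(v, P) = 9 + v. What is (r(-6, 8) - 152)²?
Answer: 22201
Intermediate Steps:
(r(-6, 8) - 152)² = ((9 - 6) - 152)² = (3 - 152)² = (-149)² = 22201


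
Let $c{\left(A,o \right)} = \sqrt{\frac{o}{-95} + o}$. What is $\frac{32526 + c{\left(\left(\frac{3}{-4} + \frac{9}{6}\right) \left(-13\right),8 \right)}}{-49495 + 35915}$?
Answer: $- \frac{16263}{6790} - \frac{\sqrt{4465}}{322525} \approx -2.3953$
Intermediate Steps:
$c{\left(A,o \right)} = \frac{\sqrt{8930} \sqrt{o}}{95}$ ($c{\left(A,o \right)} = \sqrt{o \left(- \frac{1}{95}\right) + o} = \sqrt{- \frac{o}{95} + o} = \sqrt{\frac{94 o}{95}} = \frac{\sqrt{8930} \sqrt{o}}{95}$)
$\frac{32526 + c{\left(\left(\frac{3}{-4} + \frac{9}{6}\right) \left(-13\right),8 \right)}}{-49495 + 35915} = \frac{32526 + \frac{\sqrt{8930} \sqrt{8}}{95}}{-49495 + 35915} = \frac{32526 + \frac{\sqrt{8930} \cdot 2 \sqrt{2}}{95}}{-13580} = \left(32526 + \frac{4 \sqrt{4465}}{95}\right) \left(- \frac{1}{13580}\right) = - \frac{16263}{6790} - \frac{\sqrt{4465}}{322525}$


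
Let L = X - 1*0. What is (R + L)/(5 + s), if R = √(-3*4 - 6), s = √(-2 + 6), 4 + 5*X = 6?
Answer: 2/35 + 3*I*√2/7 ≈ 0.057143 + 0.60609*I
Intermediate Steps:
X = ⅖ (X = -⅘ + (⅕)*6 = -⅘ + 6/5 = ⅖ ≈ 0.40000)
s = 2 (s = √4 = 2)
R = 3*I*√2 (R = √(-12 - 6) = √(-18) = 3*I*√2 ≈ 4.2426*I)
L = ⅖ (L = ⅖ - 1*0 = ⅖ + 0 = ⅖ ≈ 0.40000)
(R + L)/(5 + s) = (3*I*√2 + ⅖)/(5 + 2) = (⅖ + 3*I*√2)/7 = (⅖ + 3*I*√2)*(⅐) = 2/35 + 3*I*√2/7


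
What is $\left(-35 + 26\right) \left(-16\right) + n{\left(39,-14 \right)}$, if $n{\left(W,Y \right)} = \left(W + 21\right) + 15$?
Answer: $219$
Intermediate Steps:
$n{\left(W,Y \right)} = 36 + W$ ($n{\left(W,Y \right)} = \left(21 + W\right) + 15 = 36 + W$)
$\left(-35 + 26\right) \left(-16\right) + n{\left(39,-14 \right)} = \left(-35 + 26\right) \left(-16\right) + \left(36 + 39\right) = \left(-9\right) \left(-16\right) + 75 = 144 + 75 = 219$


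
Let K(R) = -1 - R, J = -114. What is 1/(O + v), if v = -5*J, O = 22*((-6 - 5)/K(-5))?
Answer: 2/1019 ≈ 0.0019627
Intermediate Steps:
O = -121/2 (O = 22*((-6 - 5)/(-1 - 1*(-5))) = 22*(-11/(-1 + 5)) = 22*(-11/4) = -121/2 ≈ -60.500)
v = 570 (v = -5*(-114) = 570)
1/(O + v) = 1/(-121/2 + 570) = 1/(1019/2) = 2/1019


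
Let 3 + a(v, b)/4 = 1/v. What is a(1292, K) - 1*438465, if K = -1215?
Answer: -141628070/323 ≈ -4.3848e+5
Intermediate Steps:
a(v, b) = -12 + 4/v
a(1292, K) - 1*438465 = (-12 + 4/1292) - 1*438465 = (-12 + 4*(1/1292)) - 438465 = (-12 + 1/323) - 438465 = -3875/323 - 438465 = -141628070/323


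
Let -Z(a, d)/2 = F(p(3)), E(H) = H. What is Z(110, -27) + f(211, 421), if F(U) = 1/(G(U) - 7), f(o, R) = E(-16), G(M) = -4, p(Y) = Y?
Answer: -174/11 ≈ -15.818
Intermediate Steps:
f(o, R) = -16
F(U) = -1/11 (F(U) = 1/(-4 - 7) = 1/(-11) = -1/11)
Z(a, d) = 2/11 (Z(a, d) = -2*(-1/11) = 2/11)
Z(110, -27) + f(211, 421) = 2/11 - 16 = -174/11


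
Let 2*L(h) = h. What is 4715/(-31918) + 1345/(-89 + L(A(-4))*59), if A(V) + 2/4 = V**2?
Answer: 164773645/47015214 ≈ 3.5047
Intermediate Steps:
A(V) = -1/2 + V**2
L(h) = h/2
4715/(-31918) + 1345/(-89 + L(A(-4))*59) = 4715/(-31918) + 1345/(-89 + ((-1/2 + (-4)**2)/2)*59) = 4715*(-1/31918) + 1345/(-89 + ((-1/2 + 16)/2)*59) = -4715/31918 + 1345/(-89 + ((1/2)*(31/2))*59) = -4715/31918 + 1345/(-89 + (31/4)*59) = -4715/31918 + 1345/(-89 + 1829/4) = -4715/31918 + 1345/(1473/4) = -4715/31918 + 1345*(4/1473) = -4715/31918 + 5380/1473 = 164773645/47015214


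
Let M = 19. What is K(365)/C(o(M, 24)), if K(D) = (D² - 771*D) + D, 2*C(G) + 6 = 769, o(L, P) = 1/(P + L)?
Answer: -295650/763 ≈ -387.48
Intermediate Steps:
o(L, P) = 1/(L + P)
C(G) = 763/2 (C(G) = -3 + (½)*769 = -3 + 769/2 = 763/2)
K(D) = D² - 770*D
K(365)/C(o(M, 24)) = (365*(-770 + 365))/(763/2) = (365*(-405))*(2/763) = -147825*2/763 = -295650/763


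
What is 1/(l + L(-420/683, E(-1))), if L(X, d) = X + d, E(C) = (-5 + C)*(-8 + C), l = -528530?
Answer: -683/360949528 ≈ -1.8922e-6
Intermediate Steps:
E(C) = (-8 + C)*(-5 + C)
1/(l + L(-420/683, E(-1))) = 1/(-528530 + (-420/683 + (40 + (-1)² - 13*(-1)))) = 1/(-528530 + (-420*1/683 + (40 + 1 + 13))) = 1/(-528530 + (-420/683 + 54)) = 1/(-528530 + 36462/683) = 1/(-360949528/683) = -683/360949528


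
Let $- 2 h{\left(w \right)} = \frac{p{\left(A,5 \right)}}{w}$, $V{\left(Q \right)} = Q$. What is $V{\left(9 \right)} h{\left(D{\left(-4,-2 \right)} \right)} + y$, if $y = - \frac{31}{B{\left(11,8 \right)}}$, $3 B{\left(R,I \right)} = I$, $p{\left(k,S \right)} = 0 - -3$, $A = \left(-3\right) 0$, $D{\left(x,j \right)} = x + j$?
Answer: $- \frac{75}{8} \approx -9.375$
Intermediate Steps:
$D{\left(x,j \right)} = j + x$
$A = 0$
$p{\left(k,S \right)} = 3$ ($p{\left(k,S \right)} = 0 + 3 = 3$)
$B{\left(R,I \right)} = \frac{I}{3}$
$h{\left(w \right)} = - \frac{3}{2 w}$ ($h{\left(w \right)} = - \frac{3 \frac{1}{w}}{2} = - \frac{3}{2 w}$)
$y = - \frac{93}{8}$ ($y = - \frac{31}{\frac{1}{3} \cdot 8} = - \frac{31}{\frac{8}{3}} = \left(-31\right) \frac{3}{8} = - \frac{93}{8} \approx -11.625$)
$V{\left(9 \right)} h{\left(D{\left(-4,-2 \right)} \right)} + y = 9 \left(- \frac{3}{2 \left(-2 - 4\right)}\right) - \frac{93}{8} = 9 \left(- \frac{3}{2 \left(-6\right)}\right) - \frac{93}{8} = 9 \left(\left(- \frac{3}{2}\right) \left(- \frac{1}{6}\right)\right) - \frac{93}{8} = 9 \cdot \frac{1}{4} - \frac{93}{8} = \frac{9}{4} - \frac{93}{8} = - \frac{75}{8}$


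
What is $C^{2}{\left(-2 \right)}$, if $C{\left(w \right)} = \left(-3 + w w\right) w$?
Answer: $4$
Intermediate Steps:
$C{\left(w \right)} = w \left(-3 + w^{2}\right)$ ($C{\left(w \right)} = \left(-3 + w^{2}\right) w = w \left(-3 + w^{2}\right)$)
$C^{2}{\left(-2 \right)} = \left(- 2 \left(-3 + \left(-2\right)^{2}\right)\right)^{2} = \left(- 2 \left(-3 + 4\right)\right)^{2} = \left(\left(-2\right) 1\right)^{2} = \left(-2\right)^{2} = 4$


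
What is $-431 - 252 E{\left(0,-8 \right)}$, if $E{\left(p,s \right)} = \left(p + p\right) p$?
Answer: $-431$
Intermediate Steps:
$E{\left(p,s \right)} = 2 p^{2}$ ($E{\left(p,s \right)} = 2 p p = 2 p^{2}$)
$-431 - 252 E{\left(0,-8 \right)} = -431 - 252 \cdot 2 \cdot 0^{2} = -431 - 252 \cdot 2 \cdot 0 = -431 - 0 = -431 + 0 = -431$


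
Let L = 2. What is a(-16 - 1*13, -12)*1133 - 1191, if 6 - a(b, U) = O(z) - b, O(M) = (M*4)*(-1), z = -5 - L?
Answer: -58974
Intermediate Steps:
z = -7 (z = -5 - 1*2 = -5 - 2 = -7)
O(M) = -4*M (O(M) = (4*M)*(-1) = -4*M)
a(b, U) = -22 + b (a(b, U) = 6 - (-4*(-7) - b) = 6 - (28 - b) = 6 + (-28 + b) = -22 + b)
a(-16 - 1*13, -12)*1133 - 1191 = (-22 + (-16 - 1*13))*1133 - 1191 = (-22 + (-16 - 13))*1133 - 1191 = (-22 - 29)*1133 - 1191 = -51*1133 - 1191 = -57783 - 1191 = -58974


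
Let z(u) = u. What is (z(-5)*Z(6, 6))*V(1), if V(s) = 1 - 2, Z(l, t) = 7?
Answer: 35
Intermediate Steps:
V(s) = -1
(z(-5)*Z(6, 6))*V(1) = -5*7*(-1) = -35*(-1) = 35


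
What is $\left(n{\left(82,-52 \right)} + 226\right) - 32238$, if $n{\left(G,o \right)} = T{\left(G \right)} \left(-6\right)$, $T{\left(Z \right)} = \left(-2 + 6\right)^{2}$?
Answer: $-32108$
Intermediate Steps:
$T{\left(Z \right)} = 16$ ($T{\left(Z \right)} = 4^{2} = 16$)
$n{\left(G,o \right)} = -96$ ($n{\left(G,o \right)} = 16 \left(-6\right) = -96$)
$\left(n{\left(82,-52 \right)} + 226\right) - 32238 = \left(-96 + 226\right) - 32238 = 130 - 32238 = -32108$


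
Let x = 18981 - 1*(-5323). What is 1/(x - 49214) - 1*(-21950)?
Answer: 546774499/24910 ≈ 21950.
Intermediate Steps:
x = 24304 (x = 18981 + 5323 = 24304)
1/(x - 49214) - 1*(-21950) = 1/(24304 - 49214) - 1*(-21950) = 1/(-24910) + 21950 = -1/24910 + 21950 = 546774499/24910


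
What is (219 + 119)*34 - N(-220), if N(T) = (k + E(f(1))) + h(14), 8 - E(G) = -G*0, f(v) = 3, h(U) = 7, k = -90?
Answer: 11567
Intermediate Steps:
E(G) = 8 (E(G) = 8 - (-G)*0 = 8 - 1*0 = 8 + 0 = 8)
N(T) = -75 (N(T) = (-90 + 8) + 7 = -82 + 7 = -75)
(219 + 119)*34 - N(-220) = (219 + 119)*34 - 1*(-75) = 338*34 + 75 = 11492 + 75 = 11567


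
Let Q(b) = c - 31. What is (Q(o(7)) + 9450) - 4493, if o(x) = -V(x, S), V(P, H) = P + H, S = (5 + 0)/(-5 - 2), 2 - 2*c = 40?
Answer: 4907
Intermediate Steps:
c = -19 (c = 1 - ½*40 = 1 - 20 = -19)
S = -5/7 (S = 5/(-7) = 5*(-⅐) = -5/7 ≈ -0.71429)
V(P, H) = H + P
o(x) = 5/7 - x (o(x) = -(-5/7 + x) = 5/7 - x)
Q(b) = -50 (Q(b) = -19 - 31 = -50)
(Q(o(7)) + 9450) - 4493 = (-50 + 9450) - 4493 = 9400 - 4493 = 4907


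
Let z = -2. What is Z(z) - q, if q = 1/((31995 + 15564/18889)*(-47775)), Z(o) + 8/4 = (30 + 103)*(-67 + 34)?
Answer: -9752659145617622/2221056512325 ≈ -4391.0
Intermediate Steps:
Z(o) = -4391 (Z(o) = -2 + (30 + 103)*(-67 + 34) = -2 + 133*(-33) = -2 - 4389 = -4391)
q = -1453/2221056512325 (q = -1/47775/(31995 + 15564*(1/18889)) = -1/47775/(31995 + 15564/18889) = -1/47775/(604369119/18889) = (18889/604369119)*(-1/47775) = -1453/2221056512325 ≈ -6.5419e-10)
Z(z) - q = -4391 - 1*(-1453/2221056512325) = -4391 + 1453/2221056512325 = -9752659145617622/2221056512325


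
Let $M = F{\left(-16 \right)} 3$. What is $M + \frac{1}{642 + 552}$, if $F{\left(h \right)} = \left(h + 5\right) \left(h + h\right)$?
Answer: $\frac{1260865}{1194} \approx 1056.0$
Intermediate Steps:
$F{\left(h \right)} = 2 h \left(5 + h\right)$ ($F{\left(h \right)} = \left(5 + h\right) 2 h = 2 h \left(5 + h\right)$)
$M = 1056$ ($M = 2 \left(-16\right) \left(5 - 16\right) 3 = 2 \left(-16\right) \left(-11\right) 3 = 352 \cdot 3 = 1056$)
$M + \frac{1}{642 + 552} = 1056 + \frac{1}{642 + 552} = 1056 + \frac{1}{1194} = \frac{1260865}{1194}$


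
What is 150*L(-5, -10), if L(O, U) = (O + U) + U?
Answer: -3750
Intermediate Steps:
L(O, U) = O + 2*U
150*L(-5, -10) = 150*(-5 + 2*(-10)) = 150*(-5 - 20) = 150*(-25) = -3750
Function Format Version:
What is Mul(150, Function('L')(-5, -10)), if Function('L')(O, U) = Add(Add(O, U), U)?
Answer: -3750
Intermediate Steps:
Function('L')(O, U) = Add(O, Mul(2, U))
Mul(150, Function('L')(-5, -10)) = Mul(150, Add(-5, Mul(2, -10))) = Mul(150, Add(-5, -20)) = Mul(150, -25) = -3750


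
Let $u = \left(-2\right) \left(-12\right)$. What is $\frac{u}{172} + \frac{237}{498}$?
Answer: $\frac{4393}{7138} \approx 0.61544$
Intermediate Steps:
$u = 24$
$\frac{u}{172} + \frac{237}{498} = \frac{24}{172} + \frac{237}{498} = 24 \cdot \frac{1}{172} + 237 \cdot \frac{1}{498} = \frac{6}{43} + \frac{79}{166} = \frac{4393}{7138}$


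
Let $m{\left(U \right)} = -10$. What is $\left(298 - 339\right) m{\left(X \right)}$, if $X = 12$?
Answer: $410$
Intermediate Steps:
$\left(298 - 339\right) m{\left(X \right)} = \left(298 - 339\right) \left(-10\right) = \left(-41\right) \left(-10\right) = 410$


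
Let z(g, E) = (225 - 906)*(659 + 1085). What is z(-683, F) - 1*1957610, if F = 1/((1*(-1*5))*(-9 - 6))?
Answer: -3145274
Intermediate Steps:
F = 1/75 (F = 1/((1*(-5))*(-15)) = 1/(-5*(-15)) = 1/75 ≈ 0.013333)
z(g, E) = -1187664 (z(g, E) = -681*1744 = -1187664)
z(-683, F) - 1*1957610 = -1187664 - 1*1957610 = -1187664 - 1957610 = -3145274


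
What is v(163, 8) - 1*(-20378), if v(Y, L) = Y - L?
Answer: 20533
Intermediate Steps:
v(163, 8) - 1*(-20378) = (163 - 1*8) - 1*(-20378) = (163 - 8) + 20378 = 155 + 20378 = 20533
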